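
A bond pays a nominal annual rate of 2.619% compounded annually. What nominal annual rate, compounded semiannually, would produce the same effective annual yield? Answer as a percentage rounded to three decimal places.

2.602%

Compounded annually, EAR = nominal = 0.026190.
Solve (1 + r/2)^2 = 1.026190: r/2 = 1.026190^(1/2) − 1 = 0.013010, so r = 0.026021 = 2.602%.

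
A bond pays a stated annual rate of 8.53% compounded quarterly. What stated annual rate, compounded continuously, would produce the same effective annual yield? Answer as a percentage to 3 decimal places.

EAR = (1 + 0.0853/4)^4 − 1 = 0.088068.
Equivalent continuous rate: r = ln(1 + 0.088068) = 0.084403 = 8.440%.

8.440%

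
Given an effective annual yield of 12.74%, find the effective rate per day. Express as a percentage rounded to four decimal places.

The per-day rate i satisfies (1 + i)^365 = 1 + 0.1274.
i = 1.1274^(1/365) − 1 = 0.0003286 = 0.0329%.

0.0329%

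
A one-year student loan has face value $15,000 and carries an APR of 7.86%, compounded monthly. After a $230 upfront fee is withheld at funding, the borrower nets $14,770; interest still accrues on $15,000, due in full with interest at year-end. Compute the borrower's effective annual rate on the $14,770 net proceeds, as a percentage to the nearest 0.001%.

Amount owed after one year: 15,000 × (1 + 0.0786/12)^12 = 15,000 × 1.081494 = $16,222.41.
Effective rate on net proceeds: 16,222.41 / 14,770 − 1 = 0.098335 = 9.834%.

9.834%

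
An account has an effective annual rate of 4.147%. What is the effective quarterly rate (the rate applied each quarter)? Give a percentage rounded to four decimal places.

1.0210%

The per-quarter rate i satisfies (1 + i)^4 = 1 + 0.04147.
i = 1.04147^(1/4) − 1 = 0.0102101 = 1.0210%.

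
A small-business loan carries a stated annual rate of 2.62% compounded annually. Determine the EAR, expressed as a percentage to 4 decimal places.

Annual compounding means the effective rate equals the nominal rate: 2.6200%.

2.6200%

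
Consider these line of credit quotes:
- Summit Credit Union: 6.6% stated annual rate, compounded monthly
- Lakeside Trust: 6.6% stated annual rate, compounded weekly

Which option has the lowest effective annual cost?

Summit Credit Union: (1 + 0.066/12)^12 − 1 = 6.803%
Lakeside Trust: (1 + 0.066/52)^52 − 1 = 6.818%
The lowest effective annual rate is Summit Credit Union at 6.803%.

Summit Credit Union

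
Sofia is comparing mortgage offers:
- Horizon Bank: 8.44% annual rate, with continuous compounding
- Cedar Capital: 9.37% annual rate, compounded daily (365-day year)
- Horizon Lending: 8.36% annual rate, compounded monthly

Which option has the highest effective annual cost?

Cedar Capital

Horizon Bank: e^0.0844 − 1 = 8.806%
Cedar Capital: (1 + 0.0937/365)^365 − 1 = 9.822%
Horizon Lending: (1 + 0.0836/12)^12 − 1 = 8.688%
The highest effective annual rate is Cedar Capital at 9.822%.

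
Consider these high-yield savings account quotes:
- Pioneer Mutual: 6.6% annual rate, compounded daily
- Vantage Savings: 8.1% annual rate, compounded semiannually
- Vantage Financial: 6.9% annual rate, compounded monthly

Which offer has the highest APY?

Pioneer Mutual: (1 + 0.066/365)^365 − 1 = 6.822%
Vantage Savings: (1 + 0.081/2)^2 − 1 = 8.264%
Vantage Financial: (1 + 0.069/12)^12 − 1 = 7.122%
The highest effective annual rate is Vantage Savings at 8.264%.

Vantage Savings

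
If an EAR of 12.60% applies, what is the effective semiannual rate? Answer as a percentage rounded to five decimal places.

6.11315%

The per-half-year rate i satisfies (1 + i)^2 = 1 + 0.1260.
i = 1.1260^(1/2) − 1 = 0.0611315 = 6.11315%.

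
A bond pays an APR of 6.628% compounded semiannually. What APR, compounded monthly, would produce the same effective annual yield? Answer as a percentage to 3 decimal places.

EAR = (1 + 0.06628/2)^2 − 1 = 0.067378.
Solve (1 + r/12)^12 = 1.067378: r/12 = 1.067378^(1/12) − 1 = 0.005449, so r = 0.065383 = 6.538%.

6.538%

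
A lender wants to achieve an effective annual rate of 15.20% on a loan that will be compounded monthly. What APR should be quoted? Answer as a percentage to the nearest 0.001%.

(1 + r/12)^12 − 1 = 0.1520, so 1 + r/12 = 1.1520^(1/12).
r/12 = 0.011861, so r = 0.142337 = 14.234%.

14.234%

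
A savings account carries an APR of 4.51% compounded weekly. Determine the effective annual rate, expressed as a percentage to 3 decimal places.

EAR = (1 + 0.0451/52)^52 − 1.
= (1 + 0.000867)^52 − 1 = 1.046112 − 1 = 4.611%.

4.611%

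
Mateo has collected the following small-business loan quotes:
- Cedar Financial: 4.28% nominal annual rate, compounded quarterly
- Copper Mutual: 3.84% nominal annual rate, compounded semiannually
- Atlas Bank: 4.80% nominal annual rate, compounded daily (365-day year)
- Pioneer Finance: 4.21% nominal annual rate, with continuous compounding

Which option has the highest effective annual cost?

Atlas Bank

Cedar Financial: (1 + 0.0428/4)^4 − 1 = 4.349%
Copper Mutual: (1 + 0.0384/2)^2 − 1 = 3.877%
Atlas Bank: (1 + 0.0480/365)^365 − 1 = 4.917%
Pioneer Finance: e^0.0421 − 1 = 4.300%
The highest effective annual rate is Atlas Bank at 4.917%.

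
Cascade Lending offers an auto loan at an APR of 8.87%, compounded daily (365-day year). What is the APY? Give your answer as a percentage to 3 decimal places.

EAR = (1 + 0.0887/365)^365 − 1.
= (1 + 0.000243)^365 − 1 = 1.092741 − 1 = 9.274%.

9.274%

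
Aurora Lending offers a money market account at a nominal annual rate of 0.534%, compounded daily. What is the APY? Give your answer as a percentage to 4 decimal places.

0.5354%

EAR = (1 + 0.00534/365)^365 − 1.
= 1.005354 − 1 = 0.5354%.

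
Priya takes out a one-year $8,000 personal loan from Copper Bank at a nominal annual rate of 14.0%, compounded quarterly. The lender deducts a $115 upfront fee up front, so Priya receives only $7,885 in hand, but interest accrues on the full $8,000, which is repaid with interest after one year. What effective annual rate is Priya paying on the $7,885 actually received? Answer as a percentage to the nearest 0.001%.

Amount owed after one year: 8,000 × (1 + 0.140/4)^4 = 8,000 × 1.147523 = $9,180.18.
Effective rate on net proceeds: 9,180.18 / 7,885 − 1 = 0.164259 = 16.426%.

16.426%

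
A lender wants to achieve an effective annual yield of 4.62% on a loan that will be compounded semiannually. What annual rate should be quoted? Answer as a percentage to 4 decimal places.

(1 + r/2)^2 − 1 = 0.0462, so 1 + r/2 = 1.0462^(1/2).
r/2 = 0.022839, so r = 0.045678 = 4.5678%.

4.5678%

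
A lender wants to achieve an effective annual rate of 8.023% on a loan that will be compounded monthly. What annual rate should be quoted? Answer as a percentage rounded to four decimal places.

7.7423%

(1 + r/12)^12 − 1 = 0.08023, so 1 + r/12 = 1.08023^(1/12).
r/12 = 0.006452, so r = 0.077423 = 7.7423%.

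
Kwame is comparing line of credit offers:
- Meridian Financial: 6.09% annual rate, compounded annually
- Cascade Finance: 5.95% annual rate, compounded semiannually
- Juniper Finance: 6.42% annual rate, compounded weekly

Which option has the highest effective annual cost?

Meridian Financial: compounded annually, EAR = 6.090%
Cascade Finance: (1 + 0.0595/2)^2 − 1 = 6.039%
Juniper Finance: (1 + 0.0642/52)^52 − 1 = 6.626%
The highest effective annual rate is Juniper Finance at 6.626%.

Juniper Finance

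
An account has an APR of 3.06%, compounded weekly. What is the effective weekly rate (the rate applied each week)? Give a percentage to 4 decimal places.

With a nominal annual rate compounded weekly, the periodic rate is the nominal rate divided by 52.
i = 0.0306 / 52 = 0.0005885 = 0.0588%.

0.0588%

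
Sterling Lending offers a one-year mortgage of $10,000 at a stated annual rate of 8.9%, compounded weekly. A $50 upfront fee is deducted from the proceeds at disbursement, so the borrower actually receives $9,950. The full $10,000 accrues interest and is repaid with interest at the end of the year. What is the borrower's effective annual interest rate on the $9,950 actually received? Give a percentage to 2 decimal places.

9.85%

Amount owed after one year: 10,000 × (1 + 0.089/52)^52 = 10,000 × 1.092998 = $10,929.98.
Effective rate on net proceeds: 10,929.98 / 9,950 − 1 = 0.098490 = 9.85%.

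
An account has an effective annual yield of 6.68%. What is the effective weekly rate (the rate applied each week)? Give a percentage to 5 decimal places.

0.12443%

The per-week rate i satisfies (1 + i)^52 = 1 + 0.0668.
i = 1.0668^(1/52) − 1 = 0.0012443 = 0.12443%.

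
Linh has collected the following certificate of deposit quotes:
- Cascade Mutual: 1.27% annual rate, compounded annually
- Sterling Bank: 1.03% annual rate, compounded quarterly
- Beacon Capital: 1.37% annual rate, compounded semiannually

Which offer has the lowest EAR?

Sterling Bank

Cascade Mutual: compounded annually, EAR = 1.270%
Sterling Bank: (1 + 0.0103/4)^4 − 1 = 1.034%
Beacon Capital: (1 + 0.0137/2)^2 − 1 = 1.375%
The lowest effective annual rate is Sterling Bank at 1.034%.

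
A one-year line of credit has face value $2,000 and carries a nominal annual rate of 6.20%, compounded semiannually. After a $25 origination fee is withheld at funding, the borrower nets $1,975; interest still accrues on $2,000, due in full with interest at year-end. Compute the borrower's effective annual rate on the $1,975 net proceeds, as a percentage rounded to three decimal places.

Amount owed after one year: 2,000 × (1 + 0.0620/2)^2 = 2,000 × 1.062961 = $2,125.92.
Effective rate on net proceeds: 2,125.92 / 1,975 − 1 = 0.076416 = 7.642%.

7.642%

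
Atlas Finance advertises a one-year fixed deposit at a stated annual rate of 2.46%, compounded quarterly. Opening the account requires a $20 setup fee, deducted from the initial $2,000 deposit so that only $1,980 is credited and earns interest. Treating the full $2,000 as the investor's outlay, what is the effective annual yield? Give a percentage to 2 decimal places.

Value after one year: 1,980 × (1 + 0.0246/4)^4 = 1,980 × 1.024828 = $2,029.16.
Effective yield on the $2,000 outlay: 2,029.16 / 2,000 − 1 = 0.014580 = 1.46%.

1.46%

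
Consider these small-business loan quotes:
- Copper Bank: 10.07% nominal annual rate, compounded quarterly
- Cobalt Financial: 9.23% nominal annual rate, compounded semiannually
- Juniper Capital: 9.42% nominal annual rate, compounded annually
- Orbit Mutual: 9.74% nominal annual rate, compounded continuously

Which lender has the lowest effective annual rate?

Juniper Capital

Copper Bank: (1 + 0.1007/4)^4 − 1 = 10.457%
Cobalt Financial: (1 + 0.0923/2)^2 − 1 = 9.443%
Juniper Capital: compounded annually, EAR = 9.420%
Orbit Mutual: e^0.0974 − 1 = 10.230%
The lowest effective annual rate is Juniper Capital at 9.420%.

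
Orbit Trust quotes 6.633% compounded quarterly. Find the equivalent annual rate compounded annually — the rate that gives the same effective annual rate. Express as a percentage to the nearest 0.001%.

EAR = (1 + 0.06633/4)^4 − 1 = 0.067998.
Compounded annually, the equivalent nominal rate is the EAR itself: 6.800%.

6.800%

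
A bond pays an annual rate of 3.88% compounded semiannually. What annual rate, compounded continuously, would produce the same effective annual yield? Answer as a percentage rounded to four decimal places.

EAR = (1 + 0.0388/2)^2 − 1 = 0.039176.
Equivalent continuous rate: r = ln(1 + 0.039176) = 0.038428 = 3.8428%.

3.8428%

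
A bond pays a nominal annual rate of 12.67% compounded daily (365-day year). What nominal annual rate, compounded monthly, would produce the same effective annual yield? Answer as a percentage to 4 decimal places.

12.7349%

EAR = (1 + 0.1267/365)^365 − 1 = 0.135051.
Solve (1 + r/12)^12 = 1.135051: r/12 = 1.135051^(1/12) − 1 = 0.010612, so r = 0.127349 = 12.7349%.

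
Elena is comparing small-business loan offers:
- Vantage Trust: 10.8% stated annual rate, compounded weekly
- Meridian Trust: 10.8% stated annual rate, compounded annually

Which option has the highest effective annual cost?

Vantage Trust

Vantage Trust: (1 + 0.108/52)^52 − 1 = 11.392%
Meridian Trust: compounded annually, EAR = 10.800%
The highest effective annual rate is Vantage Trust at 11.392%.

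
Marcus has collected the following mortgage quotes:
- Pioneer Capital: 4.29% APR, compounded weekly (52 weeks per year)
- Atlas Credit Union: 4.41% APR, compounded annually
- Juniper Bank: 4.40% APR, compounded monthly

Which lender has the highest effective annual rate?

Juniper Bank

Pioneer Capital: (1 + 0.0429/52)^52 − 1 = 4.382%
Atlas Credit Union: compounded annually, EAR = 4.410%
Juniper Bank: (1 + 0.0440/12)^12 − 1 = 4.490%
The highest effective annual rate is Juniper Bank at 4.490%.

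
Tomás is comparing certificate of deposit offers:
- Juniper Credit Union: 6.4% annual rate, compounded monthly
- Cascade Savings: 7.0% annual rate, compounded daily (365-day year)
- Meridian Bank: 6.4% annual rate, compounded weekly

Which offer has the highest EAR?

Juniper Credit Union: (1 + 0.064/12)^12 − 1 = 6.591%
Cascade Savings: (1 + 0.070/365)^365 − 1 = 7.250%
Meridian Bank: (1 + 0.064/52)^52 − 1 = 6.605%
The highest effective annual rate is Cascade Savings at 7.250%.

Cascade Savings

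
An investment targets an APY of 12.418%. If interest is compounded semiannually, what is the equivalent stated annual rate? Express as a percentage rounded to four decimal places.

12.0547%

(1 + r/2)^2 − 1 = 0.12418, so 1 + r/2 = 1.12418^(1/2).
r/2 = 0.060274, so r = 0.120547 = 12.0547%.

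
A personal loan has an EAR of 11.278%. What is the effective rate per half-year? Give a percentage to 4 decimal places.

The per-half-year rate i satisfies (1 + i)^2 = 1 + 0.11278.
i = 1.11278^(1/2) − 1 = 0.0548839 = 5.4884%.

5.4884%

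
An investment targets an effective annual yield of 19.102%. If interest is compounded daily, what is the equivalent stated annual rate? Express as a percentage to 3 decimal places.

(1 + r/365)^365 − 1 = 0.19102, so 1 + r/365 = 1.19102^(1/365).
r/365 = 0.000479, so r = 0.174852 = 17.485%.

17.485%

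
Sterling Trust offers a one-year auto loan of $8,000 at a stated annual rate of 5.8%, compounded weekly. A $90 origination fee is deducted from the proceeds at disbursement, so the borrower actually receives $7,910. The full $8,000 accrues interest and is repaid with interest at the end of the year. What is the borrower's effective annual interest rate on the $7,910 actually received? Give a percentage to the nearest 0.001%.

7.174%

Amount owed after one year: 8,000 × (1 + 0.058/52)^52 = 8,000 × 1.059681 = $8,477.45.
Effective rate on net proceeds: 8,477.45 / 7,910 − 1 = 0.071738 = 7.174%.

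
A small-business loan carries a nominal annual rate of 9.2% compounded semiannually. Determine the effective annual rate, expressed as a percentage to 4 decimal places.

EAR = (1 + 0.092/2)^2 − 1.
= (1 + 0.046000)^2 − 1 = 1.094116 − 1 = 9.4116%.

9.4116%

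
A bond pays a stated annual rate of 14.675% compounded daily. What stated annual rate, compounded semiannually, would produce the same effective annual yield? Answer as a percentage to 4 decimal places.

EAR = (1 + 0.14675/365)^365 − 1 = 0.158030.
Solve (1 + r/2)^2 = 1.158030: r/2 = 1.158030^(1/2) − 1 = 0.076118, so r = 0.152236 = 15.2236%.

15.2236%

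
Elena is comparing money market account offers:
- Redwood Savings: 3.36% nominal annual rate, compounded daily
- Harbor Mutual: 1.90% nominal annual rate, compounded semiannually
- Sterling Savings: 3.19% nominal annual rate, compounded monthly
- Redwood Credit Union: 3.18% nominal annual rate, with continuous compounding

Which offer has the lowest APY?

Redwood Savings: (1 + 0.0336/365)^365 − 1 = 3.417%
Harbor Mutual: (1 + 0.0190/2)^2 − 1 = 1.909%
Sterling Savings: (1 + 0.0319/12)^12 − 1 = 3.237%
Redwood Credit Union: e^0.0318 − 1 = 3.231%
The lowest effective annual rate is Harbor Mutual at 1.909%.

Harbor Mutual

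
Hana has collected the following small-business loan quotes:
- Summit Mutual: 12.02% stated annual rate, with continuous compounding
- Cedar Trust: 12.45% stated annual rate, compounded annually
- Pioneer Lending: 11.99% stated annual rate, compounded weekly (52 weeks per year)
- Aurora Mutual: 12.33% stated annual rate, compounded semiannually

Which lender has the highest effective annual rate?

Summit Mutual

Summit Mutual: e^0.1202 − 1 = 12.772%
Cedar Trust: compounded annually, EAR = 12.450%
Pioneer Lending: (1 + 0.1199/52)^52 − 1 = 12.723%
Aurora Mutual: (1 + 0.1233/2)^2 − 1 = 12.710%
The highest effective annual rate is Summit Mutual at 12.772%.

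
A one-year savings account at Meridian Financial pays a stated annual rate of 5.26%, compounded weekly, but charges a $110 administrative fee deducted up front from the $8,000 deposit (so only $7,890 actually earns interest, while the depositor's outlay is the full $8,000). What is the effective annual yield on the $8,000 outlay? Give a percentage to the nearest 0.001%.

Value after one year: 7,890 × (1 + 0.0526/52)^52 = 7,890 × 1.053980 = $8,315.90.
Effective yield on the $8,000 outlay: 8,315.90 / 8,000 − 1 = 0.039488 = 3.949%.

3.949%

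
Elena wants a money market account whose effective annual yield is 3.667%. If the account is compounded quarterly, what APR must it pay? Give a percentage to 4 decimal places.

3.6176%

(1 + r/4)^4 − 1 = 0.03667, so 1 + r/4 = 1.03667^(1/4).
r/4 = 0.009044, so r = 0.036176 = 3.6176%.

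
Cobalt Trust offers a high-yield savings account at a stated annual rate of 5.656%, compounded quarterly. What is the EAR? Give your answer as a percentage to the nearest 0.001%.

EAR = (1 + 0.05656/4)^4 − 1.
= (1 + 0.014140)^4 − 1 = 1.057771 − 1 = 5.777%.

5.777%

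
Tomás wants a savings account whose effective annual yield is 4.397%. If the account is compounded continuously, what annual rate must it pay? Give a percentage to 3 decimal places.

Continuous: nominal r satisfies e^r − 1 = 0.04397.
r = ln(1 + 0.04397) = ln(1.04397) = 0.043031 = 4.303%.

4.303%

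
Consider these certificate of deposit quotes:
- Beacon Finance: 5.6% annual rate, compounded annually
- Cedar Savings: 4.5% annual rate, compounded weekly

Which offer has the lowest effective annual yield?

Beacon Finance: compounded annually, EAR = 5.600%
Cedar Savings: (1 + 0.045/52)^52 − 1 = 4.601%
The lowest effective annual rate is Cedar Savings at 4.601%.

Cedar Savings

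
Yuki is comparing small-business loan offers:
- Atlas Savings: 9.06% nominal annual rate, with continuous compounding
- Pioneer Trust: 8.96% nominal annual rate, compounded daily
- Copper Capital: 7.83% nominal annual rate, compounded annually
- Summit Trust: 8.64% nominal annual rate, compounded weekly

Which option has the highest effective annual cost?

Atlas Savings

Atlas Savings: e^0.0906 − 1 = 9.483%
Pioneer Trust: (1 + 0.0896/365)^365 − 1 = 9.372%
Copper Capital: compounded annually, EAR = 7.830%
Summit Trust: (1 + 0.0864/52)^52 − 1 = 9.016%
The highest effective annual rate is Atlas Savings at 9.483%.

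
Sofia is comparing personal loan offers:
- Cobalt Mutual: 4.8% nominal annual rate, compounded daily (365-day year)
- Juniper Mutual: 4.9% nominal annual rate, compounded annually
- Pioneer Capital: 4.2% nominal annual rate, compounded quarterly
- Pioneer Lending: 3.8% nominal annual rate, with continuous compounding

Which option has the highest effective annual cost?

Cobalt Mutual

Cobalt Mutual: (1 + 0.048/365)^365 − 1 = 4.917%
Juniper Mutual: compounded annually, EAR = 4.900%
Pioneer Capital: (1 + 0.042/4)^4 − 1 = 4.267%
Pioneer Lending: e^0.038 − 1 = 3.873%
The highest effective annual rate is Cobalt Mutual at 4.917%.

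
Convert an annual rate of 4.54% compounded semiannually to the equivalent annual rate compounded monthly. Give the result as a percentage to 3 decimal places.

EAR = (1 + 0.0454/2)^2 − 1 = 0.045915.
Solve (1 + r/12)^12 = 1.045915: r/12 = 1.045915^(1/12) − 1 = 0.003748, so r = 0.044976 = 4.498%.

4.498%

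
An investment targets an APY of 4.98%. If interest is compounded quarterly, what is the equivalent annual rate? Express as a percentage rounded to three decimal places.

(1 + r/4)^4 − 1 = 0.0498, so 1 + r/4 = 1.0498^(1/4).
r/4 = 0.012224, so r = 0.048896 = 4.890%.

4.890%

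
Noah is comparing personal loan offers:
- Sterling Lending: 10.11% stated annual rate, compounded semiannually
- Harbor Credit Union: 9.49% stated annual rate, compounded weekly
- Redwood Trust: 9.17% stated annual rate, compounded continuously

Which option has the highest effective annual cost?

Sterling Lending: (1 + 0.1011/2)^2 − 1 = 10.366%
Harbor Credit Union: (1 + 0.0949/52)^52 − 1 = 9.945%
Redwood Trust: e^0.0917 − 1 = 9.604%
The highest effective annual rate is Sterling Lending at 10.366%.

Sterling Lending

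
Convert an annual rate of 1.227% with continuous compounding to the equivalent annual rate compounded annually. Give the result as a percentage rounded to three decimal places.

1.235%

EAR under continuous compounding: e^0.01227 − 1 = 0.012346.
Compounded annually, the equivalent nominal rate is the EAR itself: 1.235%.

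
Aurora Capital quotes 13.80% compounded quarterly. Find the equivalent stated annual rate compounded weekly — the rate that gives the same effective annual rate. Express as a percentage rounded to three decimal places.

EAR = (1 + 0.1380/4)^4 − 1 = 0.145307.
Solve (1 + r/52)^52 = 1.145307: r/52 = 1.145307^(1/52) − 1 = 0.002613, so r = 0.135850 = 13.585%.

13.585%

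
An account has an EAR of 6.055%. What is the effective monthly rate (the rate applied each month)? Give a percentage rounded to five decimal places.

The per-month rate i satisfies (1 + i)^12 = 1 + 0.06055.
i = 1.06055^(1/12) − 1 = 0.0049110 = 0.49110%.

0.49110%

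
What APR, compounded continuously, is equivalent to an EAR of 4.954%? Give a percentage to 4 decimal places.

Continuous: nominal r satisfies e^r − 1 = 0.04954.
r = ln(1 + 0.04954) = ln(1.04954) = 0.048352 = 4.8352%.

4.8352%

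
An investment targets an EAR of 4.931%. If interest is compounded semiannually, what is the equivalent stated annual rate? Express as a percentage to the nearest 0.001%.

(1 + r/2)^2 − 1 = 0.04931, so 1 + r/2 = 1.04931^(1/2).
r/2 = 0.024358, so r = 0.048717 = 4.872%.

4.872%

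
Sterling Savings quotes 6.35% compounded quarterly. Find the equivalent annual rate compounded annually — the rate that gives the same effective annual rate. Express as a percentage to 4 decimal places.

6.5028%

EAR = (1 + 0.0635/4)^4 − 1 = 0.065028.
Compounded annually, the equivalent nominal rate is the EAR itself: 6.5028%.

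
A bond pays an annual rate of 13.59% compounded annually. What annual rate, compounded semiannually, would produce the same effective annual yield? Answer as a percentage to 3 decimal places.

Compounded annually, EAR = nominal = 0.135900.
Solve (1 + r/2)^2 = 1.135900: r/2 = 1.135900^(1/2) − 1 = 0.065786, so r = 0.131572 = 13.157%.

13.157%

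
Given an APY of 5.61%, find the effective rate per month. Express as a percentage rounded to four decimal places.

The per-month rate i satisfies (1 + i)^12 = 1 + 0.0561.
i = 1.0561^(1/12) − 1 = 0.0045589 = 0.4559%.

0.4559%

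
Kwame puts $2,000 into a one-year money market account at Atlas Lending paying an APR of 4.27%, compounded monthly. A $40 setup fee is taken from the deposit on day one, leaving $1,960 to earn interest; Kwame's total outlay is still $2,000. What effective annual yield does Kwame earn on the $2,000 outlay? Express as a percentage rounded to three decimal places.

2.267%

Value after one year: 1,960 × (1 + 0.0427/12)^12 = 1,960 × 1.043546 = $2,045.35.
Effective yield on the $2,000 outlay: 2,045.35 / 2,000 − 1 = 0.022675 = 2.267%.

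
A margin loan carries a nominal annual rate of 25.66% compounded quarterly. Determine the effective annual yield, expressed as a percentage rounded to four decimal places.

EAR = (1 + 0.2566/4)^4 − 1.
= 1.282364 − 1 = 28.2364%.

28.2364%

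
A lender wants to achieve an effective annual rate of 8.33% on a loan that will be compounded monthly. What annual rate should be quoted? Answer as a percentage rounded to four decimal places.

(1 + r/12)^12 − 1 = 0.0833, so 1 + r/12 = 1.0833^(1/12).
r/12 = 0.006690, so r = 0.080279 = 8.0279%.

8.0279%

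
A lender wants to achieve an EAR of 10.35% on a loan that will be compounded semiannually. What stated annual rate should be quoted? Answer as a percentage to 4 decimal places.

10.0952%

(1 + r/2)^2 − 1 = 0.1035, so 1 + r/2 = 1.1035^(1/2).
r/2 = 0.050476, so r = 0.100952 = 10.0952%.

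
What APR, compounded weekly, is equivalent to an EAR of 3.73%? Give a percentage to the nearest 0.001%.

(1 + r/52)^52 − 1 = 0.0373, so 1 + r/52 = 1.0373^(1/52).
r/52 = 0.000705, so r = 0.036634 = 3.663%.

3.663%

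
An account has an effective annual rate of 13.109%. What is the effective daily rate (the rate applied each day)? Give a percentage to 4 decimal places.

0.0338%

The per-day rate i satisfies (1 + i)^365 = 1 + 0.13109.
i = 1.13109^(1/365) − 1 = 0.0003375 = 0.0338%.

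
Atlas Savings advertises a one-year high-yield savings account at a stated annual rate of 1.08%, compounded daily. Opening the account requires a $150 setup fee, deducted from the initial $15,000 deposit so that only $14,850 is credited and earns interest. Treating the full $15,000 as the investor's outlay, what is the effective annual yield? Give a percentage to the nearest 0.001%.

Value after one year: 14,850 × (1 + 0.0108/365)^365 = 14,850 × 1.010858 = $15,011.25.
Effective yield on the $15,000 outlay: 15,011.25 / 15,000 − 1 = 0.000750 = 0.075%.

0.075%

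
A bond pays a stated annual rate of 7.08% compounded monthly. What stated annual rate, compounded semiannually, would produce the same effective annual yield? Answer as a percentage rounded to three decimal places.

7.185%

EAR = (1 + 0.0708/12)^12 − 1 = 0.073143.
Solve (1 + r/2)^2 = 1.073143: r/2 = 1.073143^(1/2) − 1 = 0.035926, so r = 0.071853 = 7.185%.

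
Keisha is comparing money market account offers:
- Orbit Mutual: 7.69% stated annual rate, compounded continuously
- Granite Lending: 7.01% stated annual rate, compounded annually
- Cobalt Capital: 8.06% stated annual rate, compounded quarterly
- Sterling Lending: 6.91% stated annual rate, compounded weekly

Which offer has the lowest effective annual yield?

Granite Lending

Orbit Mutual: e^0.0769 − 1 = 7.993%
Granite Lending: compounded annually, EAR = 7.010%
Cobalt Capital: (1 + 0.0806/4)^4 − 1 = 8.307%
Sterling Lending: (1 + 0.0691/52)^52 − 1 = 7.149%
The lowest effective annual rate is Granite Lending at 7.010%.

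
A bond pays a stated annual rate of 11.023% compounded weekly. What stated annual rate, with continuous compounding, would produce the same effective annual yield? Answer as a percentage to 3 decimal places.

11.011%

EAR = (1 + 0.11023/52)^52 − 1 = 0.116405.
Equivalent continuous rate: r = ln(1 + 0.116405) = 0.110113 = 11.011%.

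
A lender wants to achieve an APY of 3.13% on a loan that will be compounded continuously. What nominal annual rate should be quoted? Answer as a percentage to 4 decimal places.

Continuous: nominal r satisfies e^r − 1 = 0.0313.
r = ln(1 + 0.0313) = ln(1.0313) = 0.030820 = 3.0820%.

3.0820%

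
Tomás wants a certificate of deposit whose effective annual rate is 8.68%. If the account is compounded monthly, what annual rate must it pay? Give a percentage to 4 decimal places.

(1 + r/12)^12 − 1 = 0.0868, so 1 + r/12 = 1.0868^(1/12).
r/12 = 0.006961, so r = 0.083527 = 8.3527%.

8.3527%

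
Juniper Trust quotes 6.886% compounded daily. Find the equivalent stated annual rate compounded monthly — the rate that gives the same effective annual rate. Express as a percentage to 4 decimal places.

EAR = (1 + 0.06886/365)^365 − 1 = 0.071279.
Solve (1 + r/12)^12 = 1.071279: r/12 = 1.071279^(1/12) − 1 = 0.005754, so r = 0.069051 = 6.9051%.

6.9051%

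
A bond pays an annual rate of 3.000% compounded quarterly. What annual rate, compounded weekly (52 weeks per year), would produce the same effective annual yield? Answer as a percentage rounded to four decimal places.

2.9897%

EAR = (1 + 0.03000/4)^4 − 1 = 0.030339.
Solve (1 + r/52)^52 = 1.030339: r/52 = 1.030339^(1/52) − 1 = 0.000575, so r = 0.029897 = 2.9897%.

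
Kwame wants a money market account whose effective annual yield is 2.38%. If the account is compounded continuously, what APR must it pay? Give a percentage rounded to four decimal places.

2.3521%

Continuous: nominal r satisfies e^r − 1 = 0.0238.
r = ln(1 + 0.0238) = ln(1.0238) = 0.023521 = 2.3521%.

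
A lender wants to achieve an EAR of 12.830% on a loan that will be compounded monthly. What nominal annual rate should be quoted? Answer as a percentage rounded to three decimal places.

12.132%

(1 + r/12)^12 − 1 = 0.12830, so 1 + r/12 = 1.12830^(1/12).
r/12 = 0.010110, so r = 0.121321 = 12.132%.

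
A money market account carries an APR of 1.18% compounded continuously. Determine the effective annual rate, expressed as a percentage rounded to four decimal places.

1.1870%

With continuous compounding, EAR = e^0.0118 − 1.
e^0.0118 = 1.011870, so EAR = 0.011870 = 1.1870%.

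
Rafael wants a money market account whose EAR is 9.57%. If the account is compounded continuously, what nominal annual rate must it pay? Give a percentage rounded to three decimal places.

9.139%

Continuous: nominal r satisfies e^r − 1 = 0.0957.
r = ln(1 + 0.0957) = ln(1.0957) = 0.091393 = 9.139%.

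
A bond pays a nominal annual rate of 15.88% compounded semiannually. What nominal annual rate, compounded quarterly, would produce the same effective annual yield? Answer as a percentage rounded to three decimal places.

15.577%

EAR = (1 + 0.1588/2)^2 − 1 = 0.165104.
Solve (1 + r/4)^4 = 1.165104: r/4 = 1.165104^(1/4) − 1 = 0.038942, so r = 0.155767 = 15.577%.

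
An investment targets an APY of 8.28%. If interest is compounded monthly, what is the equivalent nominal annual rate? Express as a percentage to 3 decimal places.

7.981%

(1 + r/12)^12 − 1 = 0.0828, so 1 + r/12 = 1.0828^(1/12).
r/12 = 0.006651, so r = 0.079815 = 7.981%.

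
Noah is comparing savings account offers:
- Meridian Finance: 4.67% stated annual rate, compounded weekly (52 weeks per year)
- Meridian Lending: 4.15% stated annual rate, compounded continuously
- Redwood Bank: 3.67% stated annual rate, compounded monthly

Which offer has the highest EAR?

Meridian Finance: (1 + 0.0467/52)^52 − 1 = 4.779%
Meridian Lending: e^0.0415 − 1 = 4.237%
Redwood Bank: (1 + 0.0367/12)^12 − 1 = 3.732%
The highest effective annual rate is Meridian Finance at 4.779%.

Meridian Finance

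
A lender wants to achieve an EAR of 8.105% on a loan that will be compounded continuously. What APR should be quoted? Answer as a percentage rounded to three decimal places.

7.793%

Continuous: nominal r satisfies e^r − 1 = 0.08105.
r = ln(1 + 0.08105) = ln(1.08105) = 0.077933 = 7.793%.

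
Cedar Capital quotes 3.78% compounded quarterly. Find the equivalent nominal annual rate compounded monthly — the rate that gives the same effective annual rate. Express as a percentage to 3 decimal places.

3.768%

EAR = (1 + 0.0378/4)^4 − 1 = 0.038339.
Solve (1 + r/12)^12 = 1.038339: r/12 = 1.038339^(1/12) − 1 = 0.003140, so r = 0.037682 = 3.768%.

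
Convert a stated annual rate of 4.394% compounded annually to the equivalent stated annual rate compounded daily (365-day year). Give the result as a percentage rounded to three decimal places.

Compounded annually, EAR = nominal = 0.043940.
Solve (1 + r/365)^365 = 1.043940: r/365 = 1.043940^(1/365) − 1 = 0.000118, so r = 0.043005 = 4.300%.

4.300%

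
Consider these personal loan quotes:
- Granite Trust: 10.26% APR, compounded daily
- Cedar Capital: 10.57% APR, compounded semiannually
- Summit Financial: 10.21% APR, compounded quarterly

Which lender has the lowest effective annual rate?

Summit Financial

Granite Trust: (1 + 0.1026/365)^365 − 1 = 10.803%
Cedar Capital: (1 + 0.1057/2)^2 − 1 = 10.849%
Summit Financial: (1 + 0.1021/4)^4 − 1 = 10.608%
The lowest effective annual rate is Summit Financial at 10.608%.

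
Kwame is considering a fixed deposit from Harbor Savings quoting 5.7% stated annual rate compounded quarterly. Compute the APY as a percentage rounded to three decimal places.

EAR = (1 + 0.057/4)^4 − 1.
= 1.058230 − 1 = 5.823%.

5.823%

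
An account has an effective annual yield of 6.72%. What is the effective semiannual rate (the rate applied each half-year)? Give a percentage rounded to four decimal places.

The per-half-year rate i satisfies (1 + i)^2 = 1 + 0.0672.
i = 1.0672^(1/2) − 1 = 0.0330537 = 3.3054%.

3.3054%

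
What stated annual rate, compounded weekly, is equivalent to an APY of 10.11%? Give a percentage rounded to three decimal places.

(1 + r/52)^52 − 1 = 0.1011, so 1 + r/52 = 1.1011^(1/52).
r/52 = 0.001854, so r = 0.096399 = 9.640%.

9.640%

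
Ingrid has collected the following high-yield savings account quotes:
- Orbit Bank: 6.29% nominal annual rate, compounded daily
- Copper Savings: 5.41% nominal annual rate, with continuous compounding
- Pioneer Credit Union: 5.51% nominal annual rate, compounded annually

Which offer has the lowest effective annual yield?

Orbit Bank: (1 + 0.0629/365)^365 − 1 = 6.491%
Copper Savings: e^0.0541 − 1 = 5.559%
Pioneer Credit Union: compounded annually, EAR = 5.510%
The lowest effective annual rate is Pioneer Credit Union at 5.510%.

Pioneer Credit Union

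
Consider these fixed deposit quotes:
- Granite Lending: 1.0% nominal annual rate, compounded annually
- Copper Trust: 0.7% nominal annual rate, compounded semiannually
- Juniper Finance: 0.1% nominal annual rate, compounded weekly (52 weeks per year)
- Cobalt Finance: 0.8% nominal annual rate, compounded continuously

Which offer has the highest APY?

Granite Lending

Granite Lending: compounded annually, EAR = 1.000%
Copper Trust: (1 + 0.007/2)^2 − 1 = 0.701%
Juniper Finance: (1 + 0.001/52)^52 − 1 = 0.100%
Cobalt Finance: e^0.008 − 1 = 0.803%
The highest effective annual rate is Granite Lending at 1.000%.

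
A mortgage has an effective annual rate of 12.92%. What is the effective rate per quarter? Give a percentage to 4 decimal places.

3.0843%

The per-quarter rate i satisfies (1 + i)^4 = 1 + 0.1292.
i = 1.1292^(1/4) − 1 = 0.0308435 = 3.0843%.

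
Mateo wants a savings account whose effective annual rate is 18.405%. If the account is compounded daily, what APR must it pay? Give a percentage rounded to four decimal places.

16.8980%

(1 + r/365)^365 − 1 = 0.18405, so 1 + r/365 = 1.18405^(1/365).
r/365 = 0.000463, so r = 0.168980 = 16.8980%.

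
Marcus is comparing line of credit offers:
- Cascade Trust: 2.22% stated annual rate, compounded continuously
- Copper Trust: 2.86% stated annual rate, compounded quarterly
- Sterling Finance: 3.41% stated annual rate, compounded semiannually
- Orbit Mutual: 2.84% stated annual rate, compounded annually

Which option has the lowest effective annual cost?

Cascade Trust: e^0.0222 − 1 = 2.245%
Copper Trust: (1 + 0.0286/4)^4 − 1 = 2.891%
Sterling Finance: (1 + 0.0341/2)^2 − 1 = 3.439%
Orbit Mutual: compounded annually, EAR = 2.840%
The lowest effective annual rate is Cascade Trust at 2.245%.

Cascade Trust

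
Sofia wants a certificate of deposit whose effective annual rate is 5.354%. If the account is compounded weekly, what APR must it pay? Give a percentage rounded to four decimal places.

5.2182%

(1 + r/52)^52 − 1 = 0.05354, so 1 + r/52 = 1.05354^(1/52).
r/52 = 0.001004, so r = 0.052182 = 5.2182%.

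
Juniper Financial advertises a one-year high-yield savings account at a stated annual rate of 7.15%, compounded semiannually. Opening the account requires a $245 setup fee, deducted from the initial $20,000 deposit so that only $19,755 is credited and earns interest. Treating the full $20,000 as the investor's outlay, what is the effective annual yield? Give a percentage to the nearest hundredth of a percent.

Value after one year: 19,755 × (1 + 0.0715/2)^2 = 19,755 × 1.072778 = $21,192.73.
Effective yield on the $20,000 outlay: 21,192.73 / 20,000 − 1 = 0.059637 = 5.96%.

5.96%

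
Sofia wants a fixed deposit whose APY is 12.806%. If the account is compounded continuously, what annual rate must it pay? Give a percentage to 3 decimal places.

12.050%

Continuous: nominal r satisfies e^r − 1 = 0.12806.
r = ln(1 + 0.12806) = ln(1.12806) = 0.120499 = 12.050%.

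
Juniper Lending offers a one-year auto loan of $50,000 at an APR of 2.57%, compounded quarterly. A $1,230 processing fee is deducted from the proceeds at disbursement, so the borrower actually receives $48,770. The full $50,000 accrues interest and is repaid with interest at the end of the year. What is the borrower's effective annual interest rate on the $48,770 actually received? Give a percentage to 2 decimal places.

Amount owed after one year: 50,000 × (1 + 0.0257/4)^4 = 50,000 × 1.025949 = $51,297.44.
Effective rate on net proceeds: 51,297.44 / 48,770 − 1 = 0.051824 = 5.18%.

5.18%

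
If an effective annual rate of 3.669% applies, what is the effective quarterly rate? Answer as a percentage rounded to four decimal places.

The per-quarter rate i satisfies (1 + i)^4 = 1 + 0.03669.
i = 1.03669^(1/4) − 1 = 0.0090489 = 0.9049%.

0.9049%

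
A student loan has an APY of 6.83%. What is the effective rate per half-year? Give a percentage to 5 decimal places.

The per-half-year rate i satisfies (1 + i)^2 = 1 + 0.0683.
i = 1.0683^(1/2) − 1 = 0.0335860 = 3.35860%.

3.35860%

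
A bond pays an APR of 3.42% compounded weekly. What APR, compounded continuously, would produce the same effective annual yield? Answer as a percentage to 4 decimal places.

3.4189%

EAR = (1 + 0.0342/52)^52 − 1 = 0.034780.
Equivalent continuous rate: r = ln(1 + 0.034780) = 0.034189 = 3.4189%.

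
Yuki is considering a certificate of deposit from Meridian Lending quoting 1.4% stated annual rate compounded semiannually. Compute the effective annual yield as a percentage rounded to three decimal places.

1.405%

EAR = (1 + 0.014/2)^2 − 1.
= 1.014049 − 1 = 1.405%.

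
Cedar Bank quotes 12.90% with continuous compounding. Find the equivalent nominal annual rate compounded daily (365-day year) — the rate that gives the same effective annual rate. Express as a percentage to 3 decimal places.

EAR under continuous compounding: e^0.1290 − 1 = 0.137690.
Solve (1 + r/365)^365 = 1.137690: r/365 = 1.137690^(1/365) − 1 = 0.000353, so r = 0.129023 = 12.902%.

12.902%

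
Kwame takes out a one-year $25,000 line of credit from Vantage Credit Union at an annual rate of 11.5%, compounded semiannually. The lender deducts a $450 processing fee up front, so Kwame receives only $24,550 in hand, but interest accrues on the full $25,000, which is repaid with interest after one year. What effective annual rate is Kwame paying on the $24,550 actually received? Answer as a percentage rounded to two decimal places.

13.88%

Amount owed after one year: 25,000 × (1 + 0.115/2)^2 = 25,000 × 1.118306 = $27,957.66.
Effective rate on net proceeds: 27,957.66 / 24,550 − 1 = 0.138805 = 13.88%.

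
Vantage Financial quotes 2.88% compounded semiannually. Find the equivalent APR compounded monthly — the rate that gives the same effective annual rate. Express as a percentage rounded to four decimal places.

2.8629%

EAR = (1 + 0.0288/2)^2 − 1 = 0.029007.
Solve (1 + r/12)^12 = 1.029007: r/12 = 1.029007^(1/12) − 1 = 0.002386, so r = 0.028629 = 2.8629%.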